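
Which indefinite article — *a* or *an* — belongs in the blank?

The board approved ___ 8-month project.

The indefinite article is chosen by the initial *sound* of the following word, not its spelling.
The number *8* is spoken "eight", beginning with /eɪt/ — a vowel sound.
So the article is *an*: The board approved an 8-month project.

an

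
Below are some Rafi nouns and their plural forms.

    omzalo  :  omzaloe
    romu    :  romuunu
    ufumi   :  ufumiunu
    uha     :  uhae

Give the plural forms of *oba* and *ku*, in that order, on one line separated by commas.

The suffix is conditioned by the last vowel: -unu when the last vowel of the stem is a high vowel (*romu*, *ufumi*); -e when the last vowel of the stem is a non-high vowel (*omzalo*, *uha*).
The last vowel of *oba* is /a/, which is a non-high vowel, so the suffix is -e, giving *obae*.
The last vowel of *ku* is /u/, which is a high vowel, so the suffix is -unu, giving *kuunu*.

obae, kuunu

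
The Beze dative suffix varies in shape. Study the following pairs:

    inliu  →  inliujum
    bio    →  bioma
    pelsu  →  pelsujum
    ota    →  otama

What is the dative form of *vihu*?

vihujum

The suffix is conditioned by the last vowel: -jum when the last vowel of the stem is a high vowel (*inliu*, *pelsu*); -ma when the last vowel of the stem is a non-high vowel (*bio*, *ota*).
The last vowel of *vihu* is /u/, which is a high vowel, so the suffix is -jum, giving *vihujum*.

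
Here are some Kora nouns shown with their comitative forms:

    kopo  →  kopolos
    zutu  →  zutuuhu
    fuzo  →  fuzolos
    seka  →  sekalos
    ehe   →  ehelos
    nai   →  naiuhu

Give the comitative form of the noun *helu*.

heluuhu

The suffix is conditioned by the last vowel: -uhu when the last vowel of the stem is a high vowel (*zutu*, *nai*); -los when the last vowel of the stem is a non-high vowel (*kopo*, *fuzo*, *seka*, *ehe*).
The last vowel of *helu* is /u/, which is a high vowel, so the suffix is -uhu, giving *heluuhu*.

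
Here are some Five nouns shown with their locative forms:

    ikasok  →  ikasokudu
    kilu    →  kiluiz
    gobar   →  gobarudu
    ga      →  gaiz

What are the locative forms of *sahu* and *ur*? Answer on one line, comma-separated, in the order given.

sahuiz, urudu

The suffix is conditioned by the final sound: -udu when the stem ends in a consonant (*ikasok*, *gobar*); -iz when the stem ends in a vowel (*kilu*, *ga*).
*sahu* — final sound /u/ (a vowel) → -iz → *sahuiz*.
*ur*: final sound = /r/, a consonant → -udu → *urudu*.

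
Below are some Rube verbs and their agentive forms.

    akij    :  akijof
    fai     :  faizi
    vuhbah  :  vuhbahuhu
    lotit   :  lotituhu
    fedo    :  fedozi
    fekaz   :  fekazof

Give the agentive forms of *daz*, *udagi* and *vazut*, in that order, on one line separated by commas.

Looking at the final sound of each stem: -uhu when the stem ends in a voiceless consonant (*vuhbah*, *lotit*); -of when the stem ends in a voiced consonant (*akij*, *fekaz*); -zi when the stem ends in a vowel (*fai*, *fedo*).
Since the final sound of *daz* is /z/ (a voiced consonant), it takes -of, giving *dazof*.
*udagi* — final sound /i/ (a vowel) → -zi → *udagizi*.
The final sound of *vazut* is /t/, which is a voiceless consonant, so the suffix is -uhu, giving *vazutuhu*.

dazof, udagizi, vazutuhu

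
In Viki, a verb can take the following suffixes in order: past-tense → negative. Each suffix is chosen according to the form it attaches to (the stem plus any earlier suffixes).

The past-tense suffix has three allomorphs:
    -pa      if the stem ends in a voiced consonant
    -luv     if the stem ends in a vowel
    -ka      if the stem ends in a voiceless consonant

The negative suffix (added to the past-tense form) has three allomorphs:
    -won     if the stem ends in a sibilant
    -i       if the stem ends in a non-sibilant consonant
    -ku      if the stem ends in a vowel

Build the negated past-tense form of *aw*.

Since the final sound of *aw* is /w/ (a voiced consonant), it takes -pa, giving *awpa*.
Since the final sound of the past-tense form *awpa* is /a/ (a vowel), it takes -ku, giving *awpaku*.

awpaku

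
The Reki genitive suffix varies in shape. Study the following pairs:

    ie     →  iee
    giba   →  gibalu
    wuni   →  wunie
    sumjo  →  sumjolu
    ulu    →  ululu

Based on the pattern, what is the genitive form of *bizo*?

bizolu

The suffix is conditioned by the last vowel: -e when the last vowel of the stem is a front vowel (*ie*, *wuni*); -lu when the last vowel of the stem is a back vowel (*giba*, *sumjo*, *ulu*).
The last vowel of *bizo* is /o/, which is a back vowel, so the suffix is -lu, giving *bizolu*.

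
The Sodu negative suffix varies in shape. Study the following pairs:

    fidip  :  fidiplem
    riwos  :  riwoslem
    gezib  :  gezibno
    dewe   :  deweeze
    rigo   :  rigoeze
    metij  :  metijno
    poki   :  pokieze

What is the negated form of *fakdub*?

fakdubno

The alternation tracks the final sound of the stem — -lem when the stem ends in a voiceless consonant (*fidip*, *riwos*); -no when the stem ends in a voiced consonant (*gezib*, *metij*); -eze when the stem ends in a vowel (*dewe*, *rigo*, *poki*).
*fakdub*: final sound = /b/, a voiced consonant → -no → *fakdubno*.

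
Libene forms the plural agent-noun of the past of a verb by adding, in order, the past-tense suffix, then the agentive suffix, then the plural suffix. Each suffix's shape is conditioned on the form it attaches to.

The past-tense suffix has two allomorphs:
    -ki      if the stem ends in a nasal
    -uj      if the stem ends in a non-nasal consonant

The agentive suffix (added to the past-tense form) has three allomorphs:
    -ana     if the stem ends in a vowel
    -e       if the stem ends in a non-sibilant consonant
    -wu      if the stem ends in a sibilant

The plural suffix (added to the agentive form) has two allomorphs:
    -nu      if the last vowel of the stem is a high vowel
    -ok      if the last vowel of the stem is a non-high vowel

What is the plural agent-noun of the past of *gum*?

Since the final consonant of *gum* is /m/ (a nasal), it takes -ki, giving *gumki*.
Since the final sound of the past-tense form *gumki* is /i/ (a vowel), it takes -ana, giving *gumkiana*.
The agentive form *gumkiana* — last vowel /a/ (a non-high vowel) → -ok → *gumkianaok*.

gumkianaok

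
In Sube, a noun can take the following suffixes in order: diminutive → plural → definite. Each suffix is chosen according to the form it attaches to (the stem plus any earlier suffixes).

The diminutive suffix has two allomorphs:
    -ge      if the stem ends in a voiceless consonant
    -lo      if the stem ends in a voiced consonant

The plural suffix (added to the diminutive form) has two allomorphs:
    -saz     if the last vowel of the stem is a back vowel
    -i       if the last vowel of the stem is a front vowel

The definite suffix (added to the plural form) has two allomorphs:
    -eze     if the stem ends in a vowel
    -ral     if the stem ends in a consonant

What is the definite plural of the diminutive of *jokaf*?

jokafgeieze

*jokaf*: final consonant = /f/, voiceless → -ge → *jokafge*.
The diminutive form *jokafge*: last vowel = /e/, a front vowel → -i → *jokafgei*.
Since the final sound of the plural form *jokafgei* is /i/ (a vowel), it takes -eze, giving *jokafgeieze*.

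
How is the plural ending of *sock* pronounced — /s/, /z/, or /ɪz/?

The stem *sock* ends in a voiceless non-sibilant consonant.
The plural suffix surfaces as /ɪz/ after sibilants, /s/ after other voiceless consonants, and /z/ after other voiced sounds.
So the plural -s on *sock* is pronounced /s/.

/s/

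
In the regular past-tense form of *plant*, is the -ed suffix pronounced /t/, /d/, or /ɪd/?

/ɪd/

The stem *plant* ends in /t/ or /d/.
The -ed suffix is realized as /ɪd/ after /t, d/; as /t/ after other voiceless consonants; and as /d/ after other voiced sounds.
So -ed on *plant* is pronounced /ɪd/.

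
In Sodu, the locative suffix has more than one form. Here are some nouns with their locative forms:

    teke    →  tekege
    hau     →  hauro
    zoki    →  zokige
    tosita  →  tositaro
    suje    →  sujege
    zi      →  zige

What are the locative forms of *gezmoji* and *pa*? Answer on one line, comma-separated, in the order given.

The alternation tracks the last vowel of the stem — -ge when the last vowel of the stem is a front vowel (*teke*, *zoki*, *suje*, *zi*); -ro when the last vowel of the stem is a back vowel (*hau*, *tosita*).
*gezmoji*: last vowel = /i/, a front vowel → -ge → *gezmojige*.
The last vowel of *pa* is /a/, which is a back vowel, so the suffix is -ro, giving *paro*.

gezmojige, paro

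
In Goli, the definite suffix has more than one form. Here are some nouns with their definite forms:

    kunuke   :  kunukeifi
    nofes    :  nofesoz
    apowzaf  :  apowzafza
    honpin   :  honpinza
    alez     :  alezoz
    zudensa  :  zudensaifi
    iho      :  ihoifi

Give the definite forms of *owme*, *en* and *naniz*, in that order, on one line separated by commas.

The alternation tracks the final sound of the stem — -oz when the stem ends in a sibilant (*nofes*, *alez*); -za when the stem ends in a non-sibilant consonant (*apowzaf*, *honpin*); -ifi when the stem ends in a vowel (*kunuke*, *zudensa*, *iho*).
The final sound of *owme* is /e/, which is a vowel, so the suffix is -ifi, giving *owmeifi*.
*en*: final sound = /n/, a non-sibilant consonant → -za → *enza*.
*naniz* — final sound /z/ (a sibilant) → -oz → *nanizoz*.

owmeifi, enza, nanizoz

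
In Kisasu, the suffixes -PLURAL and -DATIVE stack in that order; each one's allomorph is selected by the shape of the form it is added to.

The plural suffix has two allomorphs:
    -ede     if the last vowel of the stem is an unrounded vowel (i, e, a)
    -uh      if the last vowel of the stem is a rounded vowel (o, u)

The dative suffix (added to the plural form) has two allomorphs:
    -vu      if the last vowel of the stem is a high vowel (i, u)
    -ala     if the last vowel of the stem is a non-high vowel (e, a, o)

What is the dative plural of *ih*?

ihedeala

*ih*: last vowel = /i/, an unrounded vowel → -ede → *ihede*.
The plural form *ihede*: last vowel = /e/, a non-high vowel → -ala → *ihedeala*.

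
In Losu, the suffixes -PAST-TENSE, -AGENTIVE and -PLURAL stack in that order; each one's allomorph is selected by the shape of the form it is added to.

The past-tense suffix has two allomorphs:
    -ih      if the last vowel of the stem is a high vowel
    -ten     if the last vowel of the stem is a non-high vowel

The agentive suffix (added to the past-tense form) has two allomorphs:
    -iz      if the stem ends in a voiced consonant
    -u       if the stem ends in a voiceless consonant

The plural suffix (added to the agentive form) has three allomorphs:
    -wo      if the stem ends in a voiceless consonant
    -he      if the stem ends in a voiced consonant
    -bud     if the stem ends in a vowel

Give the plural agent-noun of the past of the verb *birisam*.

Since the last vowel of *birisam* is /a/ (a non-high vowel), it takes -ten, giving *birisamten*.
The past-tense form *birisamten* — final consonant /n/ (voiced) → -iz → *birisamteniz*.
The agentive form *birisamteniz*: final sound = /z/, a voiced consonant → -he → *birisamtenizhe*.

birisamtenizhe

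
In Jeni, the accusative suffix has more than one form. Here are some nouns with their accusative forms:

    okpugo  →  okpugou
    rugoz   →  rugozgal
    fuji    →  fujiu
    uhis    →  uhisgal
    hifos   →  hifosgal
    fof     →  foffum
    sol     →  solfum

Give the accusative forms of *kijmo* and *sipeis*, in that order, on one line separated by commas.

kijmou, sipeisgal

The alternation tracks the final sound of the stem — -gal when the stem ends in a sibilant (*rugoz*, *uhis*, *hifos*); -fum when the stem ends in a non-sibilant consonant (*fof*, *sol*); -u when the stem ends in a vowel (*okpugo*, *fuji*).
The final sound of *kijmo* is /o/, which is a vowel, so the suffix is -u, giving *kijmou*.
*sipeis* — final sound /s/ (a sibilant) → -gal → *sipeisgal*.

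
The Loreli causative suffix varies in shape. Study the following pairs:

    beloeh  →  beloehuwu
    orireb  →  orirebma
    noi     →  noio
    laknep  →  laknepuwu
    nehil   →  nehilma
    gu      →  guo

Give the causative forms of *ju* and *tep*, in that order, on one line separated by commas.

juo, tepuwu

The alternation tracks the final sound of the stem — -uwu when the stem ends in a voiceless consonant (*beloeh*, *laknep*); -ma when the stem ends in a voiced consonant (*orireb*, *nehil*); -o when the stem ends in a vowel (*noi*, *gu*).
*ju*: final sound = /u/, a vowel → -o → *juo*.
*tep* — final sound /p/ (a voiceless consonant) → -uwu → *tepuwu*.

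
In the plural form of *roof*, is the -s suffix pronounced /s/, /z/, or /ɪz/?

/s/

The stem *roof* ends in a voiceless non-sibilant consonant.
The plural suffix surfaces as /ɪz/ after sibilants, /s/ after other voiceless consonants, and /z/ after other voiced sounds.
So the plural -s on *roof* is pronounced /s/.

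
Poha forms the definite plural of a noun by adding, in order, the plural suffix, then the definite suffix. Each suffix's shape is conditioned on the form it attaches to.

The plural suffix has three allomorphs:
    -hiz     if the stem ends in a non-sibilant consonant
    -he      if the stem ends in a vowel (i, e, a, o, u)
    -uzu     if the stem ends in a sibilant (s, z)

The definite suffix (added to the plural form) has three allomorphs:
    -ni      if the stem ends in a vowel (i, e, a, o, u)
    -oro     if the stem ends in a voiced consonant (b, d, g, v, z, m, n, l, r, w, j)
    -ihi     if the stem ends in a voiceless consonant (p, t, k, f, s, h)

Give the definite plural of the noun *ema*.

emaheni

Since the final sound of *ema* is /a/ (a vowel), it takes -he, giving *emahe*.
The final sound of the plural form *emahe* is /e/, which is a vowel, so the definite suffix is -ni, giving *emaheni*.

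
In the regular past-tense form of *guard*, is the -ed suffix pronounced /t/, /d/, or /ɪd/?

/ɪd/

The stem *guard* ends in /t/ or /d/.
The -ed suffix is realized as /ɪd/ after /t, d/; as /t/ after other voiceless consonants; and as /d/ after other voiced sounds.
So -ed on *guard* is pronounced /ɪd/.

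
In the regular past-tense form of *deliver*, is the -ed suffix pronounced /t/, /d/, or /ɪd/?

/d/

The stem *deliver* ends in a voiced sound other than /d/.
The -ed suffix is realized as /ɪd/ after /t, d/; as /t/ after other voiceless consonants; and as /d/ after other voiced sounds.
So -ed on *deliver* is pronounced /d/.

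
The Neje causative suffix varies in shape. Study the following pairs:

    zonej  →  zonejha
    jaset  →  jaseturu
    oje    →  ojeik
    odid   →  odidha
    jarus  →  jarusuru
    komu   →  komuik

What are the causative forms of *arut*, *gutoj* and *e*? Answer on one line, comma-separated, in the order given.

Looking at the final sound of each stem: -uru when the stem ends in a voiceless consonant (*jaset*, *jarus*); -ha when the stem ends in a voiced consonant (*zonej*, *odid*); -ik when the stem ends in a vowel (*oje*, *komu*).
Since the final sound of *arut* is /t/ (a voiceless consonant), it takes -uru, giving *aruturu*.
*gutoj*: final sound = /j/, a voiced consonant → -ha → *gutojha*.
*e* — final sound /e/ (a vowel) → -ik → *eik*.

aruturu, gutojha, eik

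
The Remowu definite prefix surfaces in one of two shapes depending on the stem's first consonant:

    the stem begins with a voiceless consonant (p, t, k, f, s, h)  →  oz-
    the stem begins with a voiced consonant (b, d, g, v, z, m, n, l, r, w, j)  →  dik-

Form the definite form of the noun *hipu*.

ozhipu

*hipu*: first consonant = /h/, voiceless → oz- → *ozhipu*.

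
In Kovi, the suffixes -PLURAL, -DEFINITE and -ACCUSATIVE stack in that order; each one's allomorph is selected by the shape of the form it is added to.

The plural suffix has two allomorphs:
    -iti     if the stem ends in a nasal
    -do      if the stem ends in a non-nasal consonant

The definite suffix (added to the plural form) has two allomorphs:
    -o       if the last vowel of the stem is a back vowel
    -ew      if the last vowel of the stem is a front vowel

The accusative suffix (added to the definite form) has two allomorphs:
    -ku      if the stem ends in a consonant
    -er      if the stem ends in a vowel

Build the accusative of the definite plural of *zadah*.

*zadah* — final consonant /h/ (non-nasal) → -do → *zadahdo*.
The last vowel of the plural form *zadahdo* is /o/, which is a back vowel, so the definite suffix is -o, giving *zadahdoo*.
The final sound of the definite form *zadahdoo* is /o/, which is a vowel, so the accusative suffix is -er, giving *zadahdooer*.

zadahdooer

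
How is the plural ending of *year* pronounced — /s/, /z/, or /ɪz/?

/z/

The stem *year* ends in a voiced non-sibilant sound.
The plural suffix surfaces as /ɪz/ after sibilants, /s/ after other voiceless consonants, and /z/ after other voiced sounds.
So the plural -s on *year* is pronounced /z/.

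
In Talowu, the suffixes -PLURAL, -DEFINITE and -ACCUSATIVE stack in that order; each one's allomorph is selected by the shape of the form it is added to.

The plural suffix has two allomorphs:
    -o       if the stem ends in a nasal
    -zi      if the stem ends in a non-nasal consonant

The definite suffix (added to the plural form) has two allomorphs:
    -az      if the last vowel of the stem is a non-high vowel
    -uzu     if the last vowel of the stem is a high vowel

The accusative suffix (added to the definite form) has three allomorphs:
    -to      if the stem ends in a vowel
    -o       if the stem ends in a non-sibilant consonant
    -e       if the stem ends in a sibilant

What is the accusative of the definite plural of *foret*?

foretziuzuto

*foret* — final consonant /t/ (non-nasal) → -zi → *foretzi*.
The last vowel of the plural form *foretzi* is /i/, which is a high vowel, so the definite suffix is -uzu, giving *foretziuzu*.
The final sound of the definite form *foretziuzu* is /u/, which is a vowel, so the accusative suffix is -to, giving *foretziuzuto*.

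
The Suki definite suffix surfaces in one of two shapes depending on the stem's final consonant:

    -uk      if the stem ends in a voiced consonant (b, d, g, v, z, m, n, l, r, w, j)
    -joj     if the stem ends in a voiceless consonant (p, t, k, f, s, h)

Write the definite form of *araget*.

aragetjoj

Since the final consonant of *araget* is /t/ (voiceless), it takes -joj, giving *aragetjoj*.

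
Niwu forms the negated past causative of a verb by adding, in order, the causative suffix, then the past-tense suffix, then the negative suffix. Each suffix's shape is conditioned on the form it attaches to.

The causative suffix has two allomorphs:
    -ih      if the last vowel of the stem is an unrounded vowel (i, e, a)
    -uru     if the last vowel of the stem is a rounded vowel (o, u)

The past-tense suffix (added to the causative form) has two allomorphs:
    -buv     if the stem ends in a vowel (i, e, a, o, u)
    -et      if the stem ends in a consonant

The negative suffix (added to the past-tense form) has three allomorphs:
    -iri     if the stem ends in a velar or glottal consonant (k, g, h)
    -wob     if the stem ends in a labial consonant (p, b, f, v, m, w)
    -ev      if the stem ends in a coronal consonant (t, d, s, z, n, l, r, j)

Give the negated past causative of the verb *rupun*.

rupunurubuvwob

The last vowel of *rupun* is /u/, which is a rounded vowel, so the causative suffix is -uru, giving *rupunuru*.
Since the final sound of the causative form *rupunuru* is /u/ (a vowel), it takes -buv, giving *rupunurubuv*.
The final consonant of the past-tense form *rupunurubuv* is /v/, which is labial, so the negative suffix is -wob, giving *rupunurubuvwob*.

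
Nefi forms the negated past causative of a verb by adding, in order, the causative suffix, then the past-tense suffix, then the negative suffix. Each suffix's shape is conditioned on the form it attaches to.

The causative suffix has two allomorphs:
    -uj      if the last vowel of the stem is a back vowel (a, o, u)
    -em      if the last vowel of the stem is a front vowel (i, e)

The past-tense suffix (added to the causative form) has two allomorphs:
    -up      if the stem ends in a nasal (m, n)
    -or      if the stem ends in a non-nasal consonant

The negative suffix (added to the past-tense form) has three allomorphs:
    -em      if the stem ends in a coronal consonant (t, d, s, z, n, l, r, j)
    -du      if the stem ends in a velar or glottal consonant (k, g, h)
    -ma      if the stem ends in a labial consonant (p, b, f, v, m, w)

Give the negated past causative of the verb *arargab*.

The last vowel of *arargab* is /a/, which is a back vowel, so the causative suffix is -uj, giving *arargabuj*.
Since the final consonant of the causative form *arargabuj* is /j/ (non-nasal), it takes -or, giving *arargabujor*.
The past-tense form *arargabujor*: final consonant = /r/, coronal → -em → *arargabujorem*.

arargabujorem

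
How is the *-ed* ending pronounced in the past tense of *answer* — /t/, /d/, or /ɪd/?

The stem *answer* ends in a voiced sound other than /d/.
The -ed suffix is realized as /ɪd/ after /t, d/; as /t/ after other voiceless consonants; and as /d/ after other voiced sounds.
So -ed on *answer* is pronounced /d/.

/d/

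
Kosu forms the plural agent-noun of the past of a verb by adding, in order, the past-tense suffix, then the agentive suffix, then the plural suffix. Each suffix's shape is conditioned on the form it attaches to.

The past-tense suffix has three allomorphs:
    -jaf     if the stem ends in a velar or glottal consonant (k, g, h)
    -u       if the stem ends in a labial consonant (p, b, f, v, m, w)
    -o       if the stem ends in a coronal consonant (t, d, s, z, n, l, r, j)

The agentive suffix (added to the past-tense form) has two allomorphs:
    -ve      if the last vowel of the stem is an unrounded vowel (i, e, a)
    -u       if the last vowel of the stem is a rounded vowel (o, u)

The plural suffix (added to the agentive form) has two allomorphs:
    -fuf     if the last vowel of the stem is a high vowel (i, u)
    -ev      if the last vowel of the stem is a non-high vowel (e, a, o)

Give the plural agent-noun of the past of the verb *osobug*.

*osobug* — final consonant /g/ (velar/glottal) → -jaf → *osobugjaf*.
Since the last vowel of the past-tense form *osobugjaf* is /a/ (an unrounded vowel), it takes -ve, giving *osobugjafve*.
The last vowel of the agentive form *osobugjafve* is /e/, which is a non-high vowel, so the plural suffix is -ev, giving *osobugjafveev*.

osobugjafveev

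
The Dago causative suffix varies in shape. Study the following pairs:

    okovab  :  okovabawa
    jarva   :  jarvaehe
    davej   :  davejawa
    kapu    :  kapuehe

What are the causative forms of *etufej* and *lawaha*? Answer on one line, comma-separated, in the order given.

Looking at the final sound of each stem: -awa when the stem ends in a consonant (*okovab*, *davej*); -ehe when the stem ends in a vowel (*jarva*, *kapu*).
Since the final sound of *etufej* is /j/ (a consonant), it takes -awa, giving *etufejawa*.
*lawaha* — final sound /a/ (a vowel) → -ehe → *lawahaehe*.

etufejawa, lawahaehe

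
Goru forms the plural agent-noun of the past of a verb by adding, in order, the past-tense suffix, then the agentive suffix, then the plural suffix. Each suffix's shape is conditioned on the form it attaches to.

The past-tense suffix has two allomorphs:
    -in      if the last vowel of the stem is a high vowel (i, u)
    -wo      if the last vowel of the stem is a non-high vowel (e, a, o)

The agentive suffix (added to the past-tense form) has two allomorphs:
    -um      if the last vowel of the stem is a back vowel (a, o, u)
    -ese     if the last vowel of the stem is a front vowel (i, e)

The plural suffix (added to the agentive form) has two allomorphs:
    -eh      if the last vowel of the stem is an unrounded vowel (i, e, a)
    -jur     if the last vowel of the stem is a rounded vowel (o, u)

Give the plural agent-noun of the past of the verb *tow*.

towwoumjur

*tow*: last vowel = /o/, a non-high vowel → -wo → *towwo*.
The past-tense form *towwo*: last vowel = /o/, a back vowel → -um → *towwoum*.
The agentive form *towwoum* — last vowel /u/ (a rounded vowel) → -jur → *towwoumjur*.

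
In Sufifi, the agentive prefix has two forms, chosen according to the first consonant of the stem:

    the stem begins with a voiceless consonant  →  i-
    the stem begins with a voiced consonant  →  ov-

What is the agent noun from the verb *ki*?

Since the first consonant of *ki* is /k/ (voiceless), it takes i-, giving *iki*.

iki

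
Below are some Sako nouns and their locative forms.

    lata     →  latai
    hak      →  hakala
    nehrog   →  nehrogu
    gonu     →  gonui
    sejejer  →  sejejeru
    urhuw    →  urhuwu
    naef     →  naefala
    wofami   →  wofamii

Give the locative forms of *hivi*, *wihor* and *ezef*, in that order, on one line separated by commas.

The suffix is conditioned by the final sound: -ala when the stem ends in a voiceless consonant (*hak*, *naef*); -u when the stem ends in a voiced consonant (*nehrog*, *sejejer*, *urhuw*); -i when the stem ends in a vowel (*lata*, *gonu*, *wofami*).
The final sound of *hivi* is /i/, which is a vowel, so the suffix is -i, giving *hivii*.
The final sound of *wihor* is /r/, which is a voiced consonant, so the suffix is -u, giving *wihoru*.
*ezef* — final sound /f/ (a voiceless consonant) → -ala → *ezefala*.

hivii, wihoru, ezefala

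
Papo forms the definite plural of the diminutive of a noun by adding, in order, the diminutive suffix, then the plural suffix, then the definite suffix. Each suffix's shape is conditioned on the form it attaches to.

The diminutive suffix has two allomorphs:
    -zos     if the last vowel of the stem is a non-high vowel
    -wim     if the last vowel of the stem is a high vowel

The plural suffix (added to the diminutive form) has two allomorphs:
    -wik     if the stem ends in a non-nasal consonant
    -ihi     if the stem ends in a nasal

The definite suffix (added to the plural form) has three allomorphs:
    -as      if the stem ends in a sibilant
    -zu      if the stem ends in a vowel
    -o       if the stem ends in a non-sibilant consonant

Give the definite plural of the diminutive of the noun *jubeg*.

jubegzoswiko

Since the last vowel of *jubeg* is /e/ (a non-high vowel), it takes -zos, giving *jubegzos*.
The diminutive form *jubegzos* — final consonant /s/ (non-nasal) → -wik → *jubegzoswik*.
The plural form *jubegzoswik*: final sound = /k/, a non-sibilant consonant → -o → *jubegzoswiko*.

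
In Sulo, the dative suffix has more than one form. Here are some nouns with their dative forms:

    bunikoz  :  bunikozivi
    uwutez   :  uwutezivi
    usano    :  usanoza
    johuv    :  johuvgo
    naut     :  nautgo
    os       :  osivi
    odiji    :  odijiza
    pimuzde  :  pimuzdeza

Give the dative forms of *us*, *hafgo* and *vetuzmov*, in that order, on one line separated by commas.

The suffix is conditioned by the final sound: -ivi when the stem ends in a sibilant (*bunikoz*, *uwutez*, *os*); -go when the stem ends in a non-sibilant consonant (*johuv*, *naut*); -za when the stem ends in a vowel (*usano*, *odiji*, *pimuzde*).
Since the final sound of *us* is /s/ (a sibilant), it takes -ivi, giving *usivi*.
*hafgo* — final sound /o/ (a vowel) → -za → *hafgoza*.
The final sound of *vetuzmov* is /v/, which is a non-sibilant consonant, so the suffix is -go, giving *vetuzmovgo*.

usivi, hafgoza, vetuzmovgo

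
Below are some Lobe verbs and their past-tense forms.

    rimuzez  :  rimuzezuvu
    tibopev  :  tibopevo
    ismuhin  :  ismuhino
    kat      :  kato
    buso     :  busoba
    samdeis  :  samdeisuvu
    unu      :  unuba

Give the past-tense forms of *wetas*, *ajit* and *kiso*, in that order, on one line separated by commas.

The alternation tracks the final sound of the stem — -uvu when the stem ends in a sibilant (*rimuzez*, *samdeis*); -o when the stem ends in a non-sibilant consonant (*tibopev*, *ismuhin*, *kat*); -ba when the stem ends in a vowel (*buso*, *unu*).
The final sound of *wetas* is /s/, which is a sibilant, so the suffix is -uvu, giving *wetasuvu*.
Since the final sound of *ajit* is /t/ (a non-sibilant consonant), it takes -o, giving *ajito*.
*kiso* — final sound /o/ (a vowel) → -ba → *kisoba*.

wetasuvu, ajito, kisoba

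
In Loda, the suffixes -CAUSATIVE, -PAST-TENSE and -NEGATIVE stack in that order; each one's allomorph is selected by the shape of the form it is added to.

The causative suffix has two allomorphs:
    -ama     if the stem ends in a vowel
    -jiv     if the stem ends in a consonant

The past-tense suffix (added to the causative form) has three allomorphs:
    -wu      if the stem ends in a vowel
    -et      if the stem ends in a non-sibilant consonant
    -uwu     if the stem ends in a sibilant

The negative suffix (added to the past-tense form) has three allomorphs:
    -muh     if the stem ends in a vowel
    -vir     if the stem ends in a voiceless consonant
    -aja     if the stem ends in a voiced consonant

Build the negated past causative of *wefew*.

*wefew* — final sound /w/ (a consonant) → -jiv → *wefewjiv*.
The causative form *wefewjiv*: final sound = /v/, a non-sibilant consonant → -et → *wefewjivet*.
The past-tense form *wefewjivet*: final sound = /t/, a voiceless consonant → -vir → *wefewjivetvir*.

wefewjivetvir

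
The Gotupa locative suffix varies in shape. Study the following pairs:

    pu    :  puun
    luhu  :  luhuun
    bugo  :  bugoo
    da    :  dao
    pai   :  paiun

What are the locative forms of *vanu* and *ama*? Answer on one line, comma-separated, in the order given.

vanuun, amao

Looking at the last vowel of each stem: -un when the last vowel of the stem is a high vowel (*pu*, *luhu*, *pai*); -o when the last vowel of the stem is a non-high vowel (*bugo*, *da*).
*vanu*: last vowel = /u/, a high vowel → -un → *vanuun*.
The last vowel of *ama* is /a/, which is a non-high vowel, so the suffix is -o, giving *amao*.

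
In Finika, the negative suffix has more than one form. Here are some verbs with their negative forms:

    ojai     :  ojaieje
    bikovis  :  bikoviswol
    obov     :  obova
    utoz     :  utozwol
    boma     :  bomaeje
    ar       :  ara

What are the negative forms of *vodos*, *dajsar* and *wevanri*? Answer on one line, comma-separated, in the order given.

vodoswol, dajsara, wevanrieje

The suffix is conditioned by the final sound: -wol when the stem ends in a sibilant (*bikovis*, *utoz*); -a when the stem ends in a non-sibilant consonant (*obov*, *ar*); -eje when the stem ends in a vowel (*ojai*, *boma*).
*vodos*: final sound = /s/, a sibilant → -wol → *vodoswol*.
*dajsar* — final sound /r/ (a non-sibilant consonant) → -a → *dajsara*.
The final sound of *wevanri* is /i/, which is a vowel, so the suffix is -eje, giving *wevanrieje*.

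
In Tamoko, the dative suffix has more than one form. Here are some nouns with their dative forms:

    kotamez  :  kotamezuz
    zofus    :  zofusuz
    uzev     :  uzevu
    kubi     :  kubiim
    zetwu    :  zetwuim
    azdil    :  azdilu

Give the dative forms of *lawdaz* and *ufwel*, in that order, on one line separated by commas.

lawdazuz, ufwelu

The pattern is sibilance of the final sound: -uz when the stem ends in a sibilant (*kotamez*, *zofus*); -u when the stem ends in a non-sibilant consonant (*uzev*, *azdil*); -im when the stem ends in a vowel (*kubi*, *zetwu*).
*lawdaz* — final sound /z/ (a sibilant) → -uz → *lawdazuz*.
Since the final sound of *ufwel* is /l/ (a non-sibilant consonant), it takes -u, giving *ufwelu*.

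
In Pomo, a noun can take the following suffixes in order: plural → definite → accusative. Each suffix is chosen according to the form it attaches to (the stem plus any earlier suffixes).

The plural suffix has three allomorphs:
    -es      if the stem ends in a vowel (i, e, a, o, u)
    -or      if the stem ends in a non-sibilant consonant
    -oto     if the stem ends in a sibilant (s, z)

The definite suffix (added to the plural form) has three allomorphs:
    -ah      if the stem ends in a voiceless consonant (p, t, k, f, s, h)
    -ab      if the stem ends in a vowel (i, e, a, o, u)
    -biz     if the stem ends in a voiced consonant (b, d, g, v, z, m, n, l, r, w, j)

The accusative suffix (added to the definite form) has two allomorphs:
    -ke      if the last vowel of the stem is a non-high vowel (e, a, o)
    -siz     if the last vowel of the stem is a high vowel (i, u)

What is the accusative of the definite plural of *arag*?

*arag*: final sound = /g/, a non-sibilant consonant → -or → *aragor*.
The plural form *aragor* — final sound /r/ (a voiced consonant) → -biz → *aragorbiz*.
Since the last vowel of the definite form *aragorbiz* is /i/ (a high vowel), it takes -siz, giving *aragorbizsiz*.

aragorbizsiz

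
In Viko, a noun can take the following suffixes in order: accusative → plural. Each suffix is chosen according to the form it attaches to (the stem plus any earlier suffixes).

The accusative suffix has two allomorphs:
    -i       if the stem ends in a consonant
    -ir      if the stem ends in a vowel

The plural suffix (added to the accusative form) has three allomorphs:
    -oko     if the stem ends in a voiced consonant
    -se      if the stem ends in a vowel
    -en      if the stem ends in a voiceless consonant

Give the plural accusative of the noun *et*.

etise

Since the final sound of *et* is /t/ (a consonant), it takes -i, giving *eti*.
Since the final sound of the accusative form *eti* is /i/ (a vowel), it takes -se, giving *etise*.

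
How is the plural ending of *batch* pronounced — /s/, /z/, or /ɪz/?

/ɪz/

The stem *batch* ends in a sibilant (/s, z, ʃ, ʒ, tʃ, dʒ/).
The plural suffix surfaces as /ɪz/ after sibilants, /s/ after other voiceless consonants, and /z/ after other voiced sounds.
So the plural -s on *batch* is pronounced /ɪz/.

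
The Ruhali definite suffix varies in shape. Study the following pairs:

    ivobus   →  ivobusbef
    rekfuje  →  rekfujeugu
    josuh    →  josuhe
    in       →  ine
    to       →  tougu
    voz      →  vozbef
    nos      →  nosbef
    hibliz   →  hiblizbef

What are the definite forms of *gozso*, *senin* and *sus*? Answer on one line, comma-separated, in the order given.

gozsougu, senine, susbef

The alternation tracks the final sound of the stem — -bef when the stem ends in a sibilant (*ivobus*, *voz*, *nos*, *hibliz*); -e when the stem ends in a non-sibilant consonant (*josuh*, *in*); -ugu when the stem ends in a vowel (*rekfuje*, *to*).
*gozso* — final sound /o/ (a vowel) → -ugu → *gozsougu*.
*senin*: final sound = /n/, a non-sibilant consonant → -e → *senine*.
*sus*: final sound = /s/, a sibilant → -bef → *susbef*.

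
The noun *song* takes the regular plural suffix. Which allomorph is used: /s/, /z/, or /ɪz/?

The stem *song* ends in a voiced non-sibilant sound.
The plural suffix surfaces as /ɪz/ after sibilants, /s/ after other voiceless consonants, and /z/ after other voiced sounds.
So the plural -s on *song* is pronounced /z/.

/z/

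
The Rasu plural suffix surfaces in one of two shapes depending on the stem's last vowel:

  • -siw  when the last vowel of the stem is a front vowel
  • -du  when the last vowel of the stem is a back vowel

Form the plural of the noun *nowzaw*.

*nowzaw*: last vowel = /a/, a back vowel → -du → *nowzawdu*.

nowzawdu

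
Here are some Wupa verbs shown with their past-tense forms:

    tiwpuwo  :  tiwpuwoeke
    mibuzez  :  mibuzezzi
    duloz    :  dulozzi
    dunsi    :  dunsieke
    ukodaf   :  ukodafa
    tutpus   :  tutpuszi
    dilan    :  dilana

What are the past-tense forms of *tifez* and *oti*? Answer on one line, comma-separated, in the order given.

tifezzi, otieke

The alternation tracks the final sound of the stem — -zi when the stem ends in a sibilant (*mibuzez*, *duloz*, *tutpus*); -a when the stem ends in a non-sibilant consonant (*ukodaf*, *dilan*); -eke when the stem ends in a vowel (*tiwpuwo*, *dunsi*).
*tifez*: final sound = /z/, a sibilant → -zi → *tifezzi*.
*oti* — final sound /i/ (a vowel) → -eke → *otieke*.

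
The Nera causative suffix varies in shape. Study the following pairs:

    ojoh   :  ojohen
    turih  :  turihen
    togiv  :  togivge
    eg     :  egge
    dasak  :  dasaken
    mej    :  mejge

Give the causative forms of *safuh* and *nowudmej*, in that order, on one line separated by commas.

safuhen, nowudmejge

The alternation tracks the final consonant of the stem — -en when the stem ends in a voiceless consonant (*ojoh*, *turih*, *dasak*); -ge when the stem ends in a voiced consonant (*togiv*, *eg*, *mej*).
*safuh* — final consonant /h/ (voiceless) → -en → *safuhen*.
*nowudmej* — final consonant /j/ (voiced) → -ge → *nowudmejge*.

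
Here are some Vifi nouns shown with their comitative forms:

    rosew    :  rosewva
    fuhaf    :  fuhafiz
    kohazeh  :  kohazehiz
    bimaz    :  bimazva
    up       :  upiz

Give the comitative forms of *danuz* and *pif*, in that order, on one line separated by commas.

danuzva, pifiz

The suffix is conditioned by the final consonant: -iz when the stem ends in a voiceless consonant (*fuhaf*, *kohazeh*, *up*); -va when the stem ends in a voiced consonant (*rosew*, *bimaz*).
The final consonant of *danuz* is /z/, which is voiced, so the suffix is -va, giving *danuzva*.
The final consonant of *pif* is /f/, which is voiceless, so the suffix is -iz, giving *pifiz*.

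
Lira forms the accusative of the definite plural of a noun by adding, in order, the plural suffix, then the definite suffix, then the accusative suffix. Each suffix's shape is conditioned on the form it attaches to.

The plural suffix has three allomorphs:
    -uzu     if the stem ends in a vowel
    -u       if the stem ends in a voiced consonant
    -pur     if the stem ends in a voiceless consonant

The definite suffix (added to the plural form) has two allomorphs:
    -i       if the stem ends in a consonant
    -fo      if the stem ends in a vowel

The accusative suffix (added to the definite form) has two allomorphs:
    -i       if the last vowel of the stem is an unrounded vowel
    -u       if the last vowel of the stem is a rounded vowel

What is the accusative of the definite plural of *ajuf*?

ajufpurii

*ajuf* — final sound /f/ (a voiceless consonant) → -pur → *ajufpur*.
Since the final sound of the plural form *ajufpur* is /r/ (a consonant), it takes -i, giving *ajufpuri*.
The definite form *ajufpuri*: last vowel = /i/, an unrounded vowel → -i → *ajufpurii*.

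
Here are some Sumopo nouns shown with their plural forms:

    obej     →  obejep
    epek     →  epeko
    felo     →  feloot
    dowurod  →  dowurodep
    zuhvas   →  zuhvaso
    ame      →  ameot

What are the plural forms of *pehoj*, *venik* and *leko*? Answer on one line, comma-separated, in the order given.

pehojep, veniko, lekoot

Looking at the final sound of each stem: -o when the stem ends in a voiceless consonant (*epek*, *zuhvas*); -ep when the stem ends in a voiced consonant (*obej*, *dowurod*); -ot when the stem ends in a vowel (*felo*, *ame*).
*pehoj*: final sound = /j/, a voiced consonant → -ep → *pehojep*.
*venik*: final sound = /k/, a voiceless consonant → -o → *veniko*.
*leko*: final sound = /o/, a vowel → -ot → *lekoot*.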